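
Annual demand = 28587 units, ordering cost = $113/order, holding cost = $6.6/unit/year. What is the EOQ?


Formula: EOQ = sqrt(2 * D * S / H)
Numerator: 2 * 28587 * 113 = 6460662
2DS/H = 6460662 / 6.6 = 978888.2
EOQ = sqrt(978888.2) = 989.4 units

989.4 units


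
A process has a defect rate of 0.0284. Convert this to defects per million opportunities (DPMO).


DPMO = defect_rate * 1000000 = 0.0284 * 1000000

28400


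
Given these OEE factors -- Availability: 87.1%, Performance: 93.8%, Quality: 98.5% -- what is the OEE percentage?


Formula: OEE = Availability * Performance * Quality / 10000
A * P = 87.1% * 93.8% / 100 = 81.7%
OEE = 81.7% * 98.5% / 100 = 80.5%

80.5%


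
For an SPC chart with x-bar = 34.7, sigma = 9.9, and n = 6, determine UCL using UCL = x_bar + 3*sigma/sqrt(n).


UCL = 34.7 + 3 * 9.9 / sqrt(6)

46.82


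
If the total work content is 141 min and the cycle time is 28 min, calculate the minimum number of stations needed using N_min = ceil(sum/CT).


Formula: N_min = ceil(Sum of Task Times / Cycle Time)
N_min = ceil(141 min / 28 min) = ceil(5.0357)
N_min = 6 stations

6


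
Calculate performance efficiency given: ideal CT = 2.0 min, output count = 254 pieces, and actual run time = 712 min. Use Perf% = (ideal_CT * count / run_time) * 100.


Formula: Performance = (Ideal CT * Total Count) / Run Time * 100
Ideal output time = 2.0 * 254 = 508.0 min
Performance = 508.0 / 712 * 100 = 71.3%

71.3%


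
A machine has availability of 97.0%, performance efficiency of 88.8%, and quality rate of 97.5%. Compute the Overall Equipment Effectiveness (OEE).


Formula: OEE = Availability * Performance * Quality / 10000
A * P = 97.0% * 88.8% / 100 = 86.14%
OEE = 86.14% * 97.5% / 100 = 84.0%

84.0%


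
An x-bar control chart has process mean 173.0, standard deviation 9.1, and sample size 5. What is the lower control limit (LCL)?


LCL = 173.0 - 3 * 9.1 / sqrt(5)

160.79


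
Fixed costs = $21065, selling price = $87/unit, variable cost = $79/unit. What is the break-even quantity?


Formula: BEQ = Fixed Costs / (Price - Variable Cost)
Contribution margin = $87 - $79 = $8/unit
BEQ = ceil($21065 / $8/unit) = ceil(2633.12) = 2634 units

2634 units


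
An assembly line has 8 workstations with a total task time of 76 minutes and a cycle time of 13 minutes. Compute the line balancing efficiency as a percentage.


Formula: Efficiency = Sum of Task Times / (N_stations * CT) * 100
Total station capacity = 8 stations * 13 min = 104 min
Efficiency = 76 / 104 * 100 = 73.1%

73.1%


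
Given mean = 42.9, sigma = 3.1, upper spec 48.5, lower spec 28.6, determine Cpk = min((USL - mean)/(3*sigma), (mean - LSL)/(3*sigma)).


Cpu = (48.5 - 42.9) / (3 * 3.1) = 0.6
Cpl = (42.9 - 28.6) / (3 * 3.1) = 1.54
Cpk = min(0.6, 1.54) = 0.6

0.6


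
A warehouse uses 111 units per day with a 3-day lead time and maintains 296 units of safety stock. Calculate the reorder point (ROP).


Formula: ROP = (Daily Demand * Lead Time) + Safety Stock
Demand during lead time = 111 * 3 = 333 units
ROP = 333 + 296 = 629 units

629 units


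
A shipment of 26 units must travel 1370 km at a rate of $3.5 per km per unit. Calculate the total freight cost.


TC = dist * cost * units = 1370 * 3.5 * 26 = $124670.00

$124670.00


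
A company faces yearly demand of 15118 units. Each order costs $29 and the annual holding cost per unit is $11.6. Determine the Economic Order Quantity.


Formula: EOQ = sqrt(2 * D * S / H)
Numerator: 2 * 15118 * 29 = 876844
2DS/H = 876844 / 11.6 = 75590.0
EOQ = sqrt(75590.0) = 274.9 units

274.9 units


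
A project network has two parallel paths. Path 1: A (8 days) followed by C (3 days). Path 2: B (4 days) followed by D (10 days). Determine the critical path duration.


Path 1 = 8 + 3 = 11 days
Path 2 = 4 + 10 = 14 days
Duration = max(11, 14) = 14 days

14 days


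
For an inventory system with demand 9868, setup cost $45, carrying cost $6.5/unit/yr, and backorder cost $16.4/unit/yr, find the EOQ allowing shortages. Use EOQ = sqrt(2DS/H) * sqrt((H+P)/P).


Formula: EOQ* = sqrt(2DS/H) * sqrt((H+P)/P)
Base EOQ = sqrt(2*9868*45/6.5) = 369.64 units
Correction = sqrt((6.5+16.4)/16.4) = 1.18167
EOQ* = 369.64 * 1.18167 = 436.8 units

436.8 units


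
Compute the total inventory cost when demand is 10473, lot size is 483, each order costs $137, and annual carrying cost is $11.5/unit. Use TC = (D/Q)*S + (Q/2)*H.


TC = 10473/483 * 137 + 483/2 * 11.5

$5747.85


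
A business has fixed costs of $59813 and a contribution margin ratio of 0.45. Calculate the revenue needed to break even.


Formula: BER = Fixed Costs / Contribution Margin Ratio
BER = $59813 / 0.45
BER = $132917.78 (to the nearest cent)

$132917.78


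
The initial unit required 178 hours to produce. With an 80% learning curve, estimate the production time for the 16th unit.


Formula: T_n = T_1 * (learning_rate)^(log2(n)) where learning_rate = rate/100
Doublings = log2(16) = 4
T_n = 178 * 0.8^4
T_n = 178 * 0.4096 = 72.9 hours

72.9 hours


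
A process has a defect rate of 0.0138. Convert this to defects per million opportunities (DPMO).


DPMO = defect_rate * 1000000 = 0.0138 * 1000000

13800


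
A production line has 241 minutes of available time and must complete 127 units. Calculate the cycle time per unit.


Formula: CT = Available Time / Number of Units
CT = 241 min / 127 units
CT = 1.9 min/unit

1.9 min/unit


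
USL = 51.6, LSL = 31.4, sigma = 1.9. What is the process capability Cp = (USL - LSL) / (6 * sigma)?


Cp = (51.6 - 31.4) / (6 * 1.9)

1.77


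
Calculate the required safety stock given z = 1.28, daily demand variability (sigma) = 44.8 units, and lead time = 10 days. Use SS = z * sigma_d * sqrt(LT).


Formula: SS = z * sigma_d * sqrt(LT)
sqrt(LT) = sqrt(10) = 3.1623
SS = 1.28 * 44.8 * 3.1623
SS = 181.3 units

181.3 units


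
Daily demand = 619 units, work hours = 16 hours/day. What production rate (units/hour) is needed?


Formula: Production Rate = Daily Demand / Available Hours
Rate = 619 units/day / 16 hours/day
Rate = 38.7 units/hour

38.7 units/hour


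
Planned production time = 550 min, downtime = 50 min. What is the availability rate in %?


Formula: Availability = (Planned Time - Downtime) / Planned Time * 100
Uptime = 550 - 50 = 500 min
Availability = 500 / 550 * 100 = 90.9%

90.9%


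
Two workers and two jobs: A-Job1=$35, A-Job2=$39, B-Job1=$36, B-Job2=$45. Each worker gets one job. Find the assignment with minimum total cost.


Option 1: A->1 + B->2 = $35 + $45 = $80
Option 2: A->2 + B->1 = $39 + $36 = $75
Min cost = min($80, $75) = $75

$75


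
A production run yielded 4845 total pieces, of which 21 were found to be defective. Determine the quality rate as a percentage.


Formula: Quality Rate = Good Pieces / Total Pieces * 100
Good pieces = 4845 - 21 = 4824
QR = 4824 / 4845 * 100 = 99.6%

99.6%


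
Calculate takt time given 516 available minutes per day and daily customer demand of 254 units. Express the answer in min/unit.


Formula: Takt Time = Available Production Time / Customer Demand
Takt = 516 min/day / 254 units/day
Takt = 2.03 min/unit

2.03 min/unit


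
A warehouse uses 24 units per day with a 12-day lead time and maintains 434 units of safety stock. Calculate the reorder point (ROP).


Formula: ROP = (Daily Demand * Lead Time) + Safety Stock
Demand during lead time = 24 * 12 = 288 units
ROP = 288 + 434 = 722 units

722 units


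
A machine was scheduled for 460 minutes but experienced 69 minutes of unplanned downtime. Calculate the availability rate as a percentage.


Formula: Availability = (Planned Time - Downtime) / Planned Time * 100
Uptime = 460 - 69 = 391 min
Availability = 391 / 460 * 100 = 85.0%

85.0%


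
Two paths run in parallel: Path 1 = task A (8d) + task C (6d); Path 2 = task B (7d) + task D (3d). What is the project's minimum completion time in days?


Path 1 = 8 + 6 = 14 days
Path 2 = 7 + 3 = 10 days
Duration = max(14, 10) = 14 days

14 days


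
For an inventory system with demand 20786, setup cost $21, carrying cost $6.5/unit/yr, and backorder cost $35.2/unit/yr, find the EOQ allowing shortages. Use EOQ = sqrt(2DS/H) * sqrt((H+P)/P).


Formula: EOQ* = sqrt(2DS/H) * sqrt((H+P)/P)
Base EOQ = sqrt(2*20786*21/6.5) = 366.48 units
Correction = sqrt((6.5+35.2)/35.2) = 1.08842
EOQ* = 366.48 * 1.08842 = 398.9 units

398.9 units


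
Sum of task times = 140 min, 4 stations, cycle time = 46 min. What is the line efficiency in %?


Formula: Efficiency = Sum of Task Times / (N_stations * CT) * 100
Total station capacity = 4 stations * 46 min = 184 min
Efficiency = 140 / 184 * 100 = 76.1%

76.1%


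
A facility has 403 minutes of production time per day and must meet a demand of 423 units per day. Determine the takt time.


Formula: Takt Time = Available Production Time / Customer Demand
Takt = 403 min/day / 423 units/day
Takt = 0.95 min/unit

0.95 min/unit


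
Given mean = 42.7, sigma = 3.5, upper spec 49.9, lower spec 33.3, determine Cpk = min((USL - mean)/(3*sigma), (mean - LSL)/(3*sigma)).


Cpu = (49.9 - 42.7) / (3 * 3.5) = 0.69
Cpl = (42.7 - 33.3) / (3 * 3.5) = 0.9
Cpk = min(0.69, 0.9) = 0.69

0.69


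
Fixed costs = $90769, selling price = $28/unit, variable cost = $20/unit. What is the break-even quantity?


Formula: BEQ = Fixed Costs / (Price - Variable Cost)
Contribution margin = $28 - $20 = $8/unit
BEQ = ceil($90769 / $8/unit) = ceil(11346.12) = 11347 units

11347 units


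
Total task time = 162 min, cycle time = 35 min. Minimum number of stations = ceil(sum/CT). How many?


Formula: N_min = ceil(Sum of Task Times / Cycle Time)
N_min = ceil(162 min / 35 min) = ceil(4.6286)
N_min = 5 stations

5


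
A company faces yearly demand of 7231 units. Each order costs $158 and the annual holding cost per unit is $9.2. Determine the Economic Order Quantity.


Formula: EOQ = sqrt(2 * D * S / H)
Numerator: 2 * 7231 * 158 = 2284996
2DS/H = 2284996 / 9.2 = 248369.1
EOQ = sqrt(248369.1) = 498.4 units

498.4 units


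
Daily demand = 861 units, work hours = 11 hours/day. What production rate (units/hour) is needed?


Formula: Production Rate = Daily Demand / Available Hours
Rate = 861 units/day / 11 hours/day
Rate = 78.3 units/hour

78.3 units/hour


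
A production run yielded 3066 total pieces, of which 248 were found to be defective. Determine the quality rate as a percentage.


Formula: Quality Rate = Good Pieces / Total Pieces * 100
Good pieces = 3066 - 248 = 2818
QR = 2818 / 3066 * 100 = 91.9%

91.9%


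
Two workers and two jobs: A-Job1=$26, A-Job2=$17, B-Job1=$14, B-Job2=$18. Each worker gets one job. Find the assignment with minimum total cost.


Option 1: A->1 + B->2 = $26 + $18 = $44
Option 2: A->2 + B->1 = $17 + $14 = $31
Min cost = min($44, $31) = $31

$31


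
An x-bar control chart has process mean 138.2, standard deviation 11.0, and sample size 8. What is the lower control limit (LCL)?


LCL = 138.2 - 3 * 11.0 / sqrt(8)

126.53


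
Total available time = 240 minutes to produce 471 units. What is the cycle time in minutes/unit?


Formula: CT = Available Time / Number of Units
CT = 240 min / 471 units
CT = 0.51 min/unit

0.51 min/unit


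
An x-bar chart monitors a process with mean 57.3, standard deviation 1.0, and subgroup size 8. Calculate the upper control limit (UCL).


UCL = 57.3 + 3 * 1.0 / sqrt(8)

58.36


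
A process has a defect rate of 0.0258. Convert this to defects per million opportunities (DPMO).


DPMO = defect_rate * 1000000 = 0.0258 * 1000000

25800


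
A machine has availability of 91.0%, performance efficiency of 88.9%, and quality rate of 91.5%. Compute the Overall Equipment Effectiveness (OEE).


Formula: OEE = Availability * Performance * Quality / 10000
A * P = 91.0% * 88.9% / 100 = 80.9%
OEE = 80.9% * 91.5% / 100 = 74.0%

74.0%


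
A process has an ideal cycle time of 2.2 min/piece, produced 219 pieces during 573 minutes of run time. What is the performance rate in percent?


Formula: Performance = (Ideal CT * Total Count) / Run Time * 100
Ideal output time = 2.2 * 219 = 481.8 min
Performance = 481.8 / 573 * 100 = 84.1%

84.1%


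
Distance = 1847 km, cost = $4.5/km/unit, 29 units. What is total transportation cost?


TC = dist * cost * units = 1847 * 4.5 * 29 = $241033.50

$241033.50


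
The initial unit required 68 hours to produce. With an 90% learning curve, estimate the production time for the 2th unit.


Formula: T_n = T_1 * (learning_rate)^(log2(n)) where learning_rate = rate/100
Doublings = log2(2) = 1
T_n = 68 * 0.9^1
T_n = 68 * 0.9 = 61.2 hours

61.2 hours


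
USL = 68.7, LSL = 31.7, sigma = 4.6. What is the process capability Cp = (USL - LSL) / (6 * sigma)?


Cp = (68.7 - 31.7) / (6 * 4.6)

1.34


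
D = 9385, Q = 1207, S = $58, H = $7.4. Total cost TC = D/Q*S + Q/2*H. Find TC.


TC = 9385/1207 * 58 + 1207/2 * 7.4

$4916.88


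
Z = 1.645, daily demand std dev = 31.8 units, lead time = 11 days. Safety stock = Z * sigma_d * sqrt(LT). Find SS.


Formula: SS = z * sigma_d * sqrt(LT)
sqrt(LT) = sqrt(11) = 3.3166
SS = 1.645 * 31.8 * 3.3166
SS = 173.5 units

173.5 units


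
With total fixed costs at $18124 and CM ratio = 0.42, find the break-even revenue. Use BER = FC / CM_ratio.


Formula: BER = Fixed Costs / Contribution Margin Ratio
BER = $18124 / 0.42
BER = $43152.38 (to the nearest cent)

$43152.38


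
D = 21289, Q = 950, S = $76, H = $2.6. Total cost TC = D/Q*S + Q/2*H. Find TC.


TC = 21289/950 * 76 + 950/2 * 2.6

$2938.12


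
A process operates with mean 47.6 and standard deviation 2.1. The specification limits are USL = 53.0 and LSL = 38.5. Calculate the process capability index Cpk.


Cpu = (53.0 - 47.6) / (3 * 2.1) = 0.86
Cpl = (47.6 - 38.5) / (3 * 2.1) = 1.44
Cpk = min(0.86, 1.44) = 0.86

0.86


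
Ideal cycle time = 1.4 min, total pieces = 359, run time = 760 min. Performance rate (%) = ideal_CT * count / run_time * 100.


Formula: Performance = (Ideal CT * Total Count) / Run Time * 100
Ideal output time = 1.4 * 359 = 502.6 min
Performance = 502.6 / 760 * 100 = 66.1%

66.1%


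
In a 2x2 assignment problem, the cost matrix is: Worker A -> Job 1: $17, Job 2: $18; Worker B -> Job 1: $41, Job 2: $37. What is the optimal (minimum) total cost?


Option 1: A->1 + B->2 = $17 + $37 = $54
Option 2: A->2 + B->1 = $18 + $41 = $59
Min cost = min($54, $59) = $54

$54


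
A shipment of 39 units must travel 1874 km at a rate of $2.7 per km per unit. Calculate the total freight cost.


TC = dist * cost * units = 1874 * 2.7 * 39 = $197332.20

$197332.20


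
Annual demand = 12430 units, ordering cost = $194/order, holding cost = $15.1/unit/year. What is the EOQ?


Formula: EOQ = sqrt(2 * D * S / H)
Numerator: 2 * 12430 * 194 = 4822840
2DS/H = 4822840 / 15.1 = 319393.4
EOQ = sqrt(319393.4) = 565.1 units

565.1 units


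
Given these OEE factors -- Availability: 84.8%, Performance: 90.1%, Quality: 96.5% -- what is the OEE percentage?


Formula: OEE = Availability * Performance * Quality / 10000
A * P = 84.8% * 90.1% / 100 = 76.4%
OEE = 76.4% * 96.5% / 100 = 73.7%

73.7%


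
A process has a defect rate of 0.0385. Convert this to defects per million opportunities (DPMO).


DPMO = defect_rate * 1000000 = 0.0385 * 1000000

38500


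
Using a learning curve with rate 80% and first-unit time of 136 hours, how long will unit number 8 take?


Formula: T_n = T_1 * (learning_rate)^(log2(n)) where learning_rate = rate/100
Doublings = log2(8) = 3
T_n = 136 * 0.8^3
T_n = 136 * 0.512 = 69.6 hours

69.6 hours


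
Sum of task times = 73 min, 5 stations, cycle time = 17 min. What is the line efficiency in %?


Formula: Efficiency = Sum of Task Times / (N_stations * CT) * 100
Total station capacity = 5 stations * 17 min = 85 min
Efficiency = 73 / 85 * 100 = 85.9%

85.9%


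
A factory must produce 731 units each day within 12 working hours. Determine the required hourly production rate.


Formula: Production Rate = Daily Demand / Available Hours
Rate = 731 units/day / 12 hours/day
Rate = 60.9 units/hour

60.9 units/hour


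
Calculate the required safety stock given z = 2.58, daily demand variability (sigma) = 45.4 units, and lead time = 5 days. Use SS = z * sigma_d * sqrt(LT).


Formula: SS = z * sigma_d * sqrt(LT)
sqrt(LT) = sqrt(5) = 2.2361
SS = 2.58 * 45.4 * 2.2361
SS = 261.9 units

261.9 units


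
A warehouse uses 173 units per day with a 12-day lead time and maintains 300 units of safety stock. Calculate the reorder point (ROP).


Formula: ROP = (Daily Demand * Lead Time) + Safety Stock
Demand during lead time = 173 * 12 = 2076 units
ROP = 2076 + 300 = 2376 units

2376 units


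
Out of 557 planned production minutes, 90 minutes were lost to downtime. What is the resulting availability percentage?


Formula: Availability = (Planned Time - Downtime) / Planned Time * 100
Uptime = 557 - 90 = 467 min
Availability = 467 / 557 * 100 = 83.8%

83.8%


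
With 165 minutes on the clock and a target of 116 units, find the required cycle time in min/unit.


Formula: CT = Available Time / Number of Units
CT = 165 min / 116 units
CT = 1.42 min/unit

1.42 min/unit


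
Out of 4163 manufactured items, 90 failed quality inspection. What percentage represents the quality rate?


Formula: Quality Rate = Good Pieces / Total Pieces * 100
Good pieces = 4163 - 90 = 4073
QR = 4073 / 4163 * 100 = 97.8%

97.8%


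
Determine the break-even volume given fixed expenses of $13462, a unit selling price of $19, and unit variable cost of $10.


Formula: BEQ = Fixed Costs / (Price - Variable Cost)
Contribution margin = $19 - $10 = $9/unit
BEQ = ceil($13462 / $9/unit) = ceil(1495.78) = 1496 units

1496 units


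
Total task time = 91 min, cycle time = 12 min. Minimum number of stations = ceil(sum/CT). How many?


Formula: N_min = ceil(Sum of Task Times / Cycle Time)
N_min = ceil(91 min / 12 min) = ceil(7.5833)
N_min = 8 stations

8


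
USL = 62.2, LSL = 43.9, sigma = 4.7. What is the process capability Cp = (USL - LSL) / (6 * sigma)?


Cp = (62.2 - 43.9) / (6 * 4.7)

0.65


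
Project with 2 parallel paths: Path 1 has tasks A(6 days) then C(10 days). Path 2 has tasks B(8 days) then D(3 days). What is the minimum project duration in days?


Path 1 = 6 + 10 = 16 days
Path 2 = 8 + 3 = 11 days
Duration = max(16, 11) = 16 days

16 days


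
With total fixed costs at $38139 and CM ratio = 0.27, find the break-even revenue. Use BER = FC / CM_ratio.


Formula: BER = Fixed Costs / Contribution Margin Ratio
BER = $38139 / 0.27
BER = $141255.56 (to the nearest cent)

$141255.56


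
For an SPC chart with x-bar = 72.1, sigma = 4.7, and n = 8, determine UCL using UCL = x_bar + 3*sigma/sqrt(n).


UCL = 72.1 + 3 * 4.7 / sqrt(8)

77.09


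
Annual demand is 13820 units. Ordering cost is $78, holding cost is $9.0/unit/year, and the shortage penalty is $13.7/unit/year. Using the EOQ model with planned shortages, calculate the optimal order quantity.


Formula: EOQ* = sqrt(2DS/H) * sqrt((H+P)/P)
Base EOQ = sqrt(2*13820*78/9.0) = 489.44 units
Correction = sqrt((9.0+13.7)/13.7) = 1.28722
EOQ* = 489.44 * 1.28722 = 630.0 units

630.0 units


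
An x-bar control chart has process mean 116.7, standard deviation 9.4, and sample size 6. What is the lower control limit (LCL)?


LCL = 116.7 - 3 * 9.4 / sqrt(6)

105.19


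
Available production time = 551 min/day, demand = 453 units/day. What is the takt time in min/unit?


Formula: Takt Time = Available Production Time / Customer Demand
Takt = 551 min/day / 453 units/day
Takt = 1.22 min/unit

1.22 min/unit


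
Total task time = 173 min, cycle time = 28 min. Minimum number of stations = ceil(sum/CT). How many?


Formula: N_min = ceil(Sum of Task Times / Cycle Time)
N_min = ceil(173 min / 28 min) = ceil(6.1786)
N_min = 7 stations

7


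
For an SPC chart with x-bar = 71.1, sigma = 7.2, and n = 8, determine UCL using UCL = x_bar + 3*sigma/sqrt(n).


UCL = 71.1 + 3 * 7.2 / sqrt(8)

78.74


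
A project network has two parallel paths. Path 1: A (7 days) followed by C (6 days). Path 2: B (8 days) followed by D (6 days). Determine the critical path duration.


Path 1 = 7 + 6 = 13 days
Path 2 = 8 + 6 = 14 days
Duration = max(13, 14) = 14 days

14 days


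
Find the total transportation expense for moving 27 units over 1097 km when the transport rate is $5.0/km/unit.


TC = dist * cost * units = 1097 * 5.0 * 27 = $148095.00

$148095.00


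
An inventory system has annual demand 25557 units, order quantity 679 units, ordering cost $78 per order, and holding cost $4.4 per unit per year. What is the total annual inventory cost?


TC = 25557/679 * 78 + 679/2 * 4.4

$4429.66


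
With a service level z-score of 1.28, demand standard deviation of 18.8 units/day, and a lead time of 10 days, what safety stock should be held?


Formula: SS = z * sigma_d * sqrt(LT)
sqrt(LT) = sqrt(10) = 3.1623
SS = 1.28 * 18.8 * 3.1623
SS = 76.1 units

76.1 units


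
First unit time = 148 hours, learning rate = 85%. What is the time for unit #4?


Formula: T_n = T_1 * (learning_rate)^(log2(n)) where learning_rate = rate/100
Doublings = log2(4) = 2
T_n = 148 * 0.85^2
T_n = 148 * 0.7225 = 106.9 hours

106.9 hours


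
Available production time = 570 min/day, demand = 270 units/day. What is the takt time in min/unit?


Formula: Takt Time = Available Production Time / Customer Demand
Takt = 570 min/day / 270 units/day
Takt = 2.11 min/unit

2.11 min/unit


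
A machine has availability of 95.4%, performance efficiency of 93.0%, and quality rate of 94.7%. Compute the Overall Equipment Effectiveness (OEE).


Formula: OEE = Availability * Performance * Quality / 10000
A * P = 95.4% * 93.0% / 100 = 88.72%
OEE = 88.72% * 94.7% / 100 = 84.0%

84.0%


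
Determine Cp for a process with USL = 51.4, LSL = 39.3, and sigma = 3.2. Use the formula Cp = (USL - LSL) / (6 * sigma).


Cp = (51.4 - 39.3) / (6 * 3.2)

0.63


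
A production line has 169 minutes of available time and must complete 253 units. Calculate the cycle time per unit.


Formula: CT = Available Time / Number of Units
CT = 169 min / 253 units
CT = 0.67 min/unit

0.67 min/unit


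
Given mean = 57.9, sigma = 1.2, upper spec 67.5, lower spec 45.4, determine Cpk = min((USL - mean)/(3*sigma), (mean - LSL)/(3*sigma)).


Cpu = (67.5 - 57.9) / (3 * 1.2) = 2.67
Cpl = (57.9 - 45.4) / (3 * 1.2) = 3.47
Cpk = min(2.67, 3.47) = 2.67

2.67


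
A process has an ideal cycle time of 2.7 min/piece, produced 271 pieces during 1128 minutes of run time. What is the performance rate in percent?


Formula: Performance = (Ideal CT * Total Count) / Run Time * 100
Ideal output time = 2.7 * 271 = 731.7 min
Performance = 731.7 / 1128 * 100 = 64.9%

64.9%


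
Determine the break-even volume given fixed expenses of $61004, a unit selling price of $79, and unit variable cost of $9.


Formula: BEQ = Fixed Costs / (Price - Variable Cost)
Contribution margin = $79 - $9 = $70/unit
BEQ = ceil($61004 / $70/unit) = ceil(871.49) = 872 units

872 units


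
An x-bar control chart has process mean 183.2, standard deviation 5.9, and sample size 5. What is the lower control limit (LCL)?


LCL = 183.2 - 3 * 5.9 / sqrt(5)

175.28


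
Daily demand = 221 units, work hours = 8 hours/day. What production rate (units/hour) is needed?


Formula: Production Rate = Daily Demand / Available Hours
Rate = 221 units/day / 8 hours/day
Rate = 27.6 units/hour

27.6 units/hour


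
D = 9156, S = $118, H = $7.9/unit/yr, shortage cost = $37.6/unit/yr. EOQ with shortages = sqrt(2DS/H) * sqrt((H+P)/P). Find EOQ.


Formula: EOQ* = sqrt(2DS/H) * sqrt((H+P)/P)
Base EOQ = sqrt(2*9156*118/7.9) = 522.99 units
Correction = sqrt((7.9+37.6)/37.6) = 1.10005
EOQ* = 522.99 * 1.10005 = 575.3 units

575.3 units


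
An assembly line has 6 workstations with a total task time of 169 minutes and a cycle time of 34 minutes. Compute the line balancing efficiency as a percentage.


Formula: Efficiency = Sum of Task Times / (N_stations * CT) * 100
Total station capacity = 6 stations * 34 min = 204 min
Efficiency = 169 / 204 * 100 = 82.8%

82.8%


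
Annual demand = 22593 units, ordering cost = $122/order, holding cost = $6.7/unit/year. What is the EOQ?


Formula: EOQ = sqrt(2 * D * S / H)
Numerator: 2 * 22593 * 122 = 5512692
2DS/H = 5512692 / 6.7 = 822789.9
EOQ = sqrt(822789.9) = 907.1 units

907.1 units


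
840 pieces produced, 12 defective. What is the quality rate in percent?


Formula: Quality Rate = Good Pieces / Total Pieces * 100
Good pieces = 840 - 12 = 828
QR = 828 / 840 * 100 = 98.6%

98.6%


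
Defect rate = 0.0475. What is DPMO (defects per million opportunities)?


DPMO = defect_rate * 1000000 = 0.0475 * 1000000

47500


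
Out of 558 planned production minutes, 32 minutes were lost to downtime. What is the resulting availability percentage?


Formula: Availability = (Planned Time - Downtime) / Planned Time * 100
Uptime = 558 - 32 = 526 min
Availability = 526 / 558 * 100 = 94.3%

94.3%


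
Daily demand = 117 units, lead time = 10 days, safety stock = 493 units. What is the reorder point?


Formula: ROP = (Daily Demand * Lead Time) + Safety Stock
Demand during lead time = 117 * 10 = 1170 units
ROP = 1170 + 493 = 1663 units

1663 units


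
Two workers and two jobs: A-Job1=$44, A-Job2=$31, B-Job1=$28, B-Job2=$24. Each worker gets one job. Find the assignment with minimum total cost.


Option 1: A->1 + B->2 = $44 + $24 = $68
Option 2: A->2 + B->1 = $31 + $28 = $59
Min cost = min($68, $59) = $59

$59


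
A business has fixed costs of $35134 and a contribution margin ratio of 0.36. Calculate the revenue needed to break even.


Formula: BER = Fixed Costs / Contribution Margin Ratio
BER = $35134 / 0.36
BER = $97594.44 (to the nearest cent)

$97594.44


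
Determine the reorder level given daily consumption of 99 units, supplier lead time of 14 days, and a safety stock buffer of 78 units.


Formula: ROP = (Daily Demand * Lead Time) + Safety Stock
Demand during lead time = 99 * 14 = 1386 units
ROP = 1386 + 78 = 1464 units

1464 units


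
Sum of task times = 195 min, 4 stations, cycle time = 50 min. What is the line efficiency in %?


Formula: Efficiency = Sum of Task Times / (N_stations * CT) * 100
Total station capacity = 4 stations * 50 min = 200 min
Efficiency = 195 / 200 * 100 = 97.5%

97.5%


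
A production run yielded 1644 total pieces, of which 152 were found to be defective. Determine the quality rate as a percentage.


Formula: Quality Rate = Good Pieces / Total Pieces * 100
Good pieces = 1644 - 152 = 1492
QR = 1492 / 1644 * 100 = 90.8%

90.8%


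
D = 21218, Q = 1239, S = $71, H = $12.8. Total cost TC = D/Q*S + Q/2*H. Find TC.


TC = 21218/1239 * 71 + 1239/2 * 12.8

$9145.48


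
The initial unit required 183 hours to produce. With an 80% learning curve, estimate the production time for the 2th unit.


Formula: T_n = T_1 * (learning_rate)^(log2(n)) where learning_rate = rate/100
Doublings = log2(2) = 1
T_n = 183 * 0.8^1
T_n = 183 * 0.8 = 146.4 hours

146.4 hours


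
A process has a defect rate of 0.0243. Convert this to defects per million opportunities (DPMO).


DPMO = defect_rate * 1000000 = 0.0243 * 1000000

24300


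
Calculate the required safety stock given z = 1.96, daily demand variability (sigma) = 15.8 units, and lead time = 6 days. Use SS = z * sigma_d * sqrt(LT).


Formula: SS = z * sigma_d * sqrt(LT)
sqrt(LT) = sqrt(6) = 2.4495
SS = 1.96 * 15.8 * 2.4495
SS = 75.9 units

75.9 units


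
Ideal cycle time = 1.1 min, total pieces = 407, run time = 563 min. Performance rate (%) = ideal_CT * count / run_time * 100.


Formula: Performance = (Ideal CT * Total Count) / Run Time * 100
Ideal output time = 1.1 * 407 = 447.7 min
Performance = 447.7 / 563 * 100 = 79.5%

79.5%


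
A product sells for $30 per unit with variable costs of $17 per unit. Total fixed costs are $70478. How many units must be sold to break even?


Formula: BEQ = Fixed Costs / (Price - Variable Cost)
Contribution margin = $30 - $17 = $13/unit
BEQ = ceil($70478 / $13/unit) = ceil(5421.38) = 5422 units

5422 units


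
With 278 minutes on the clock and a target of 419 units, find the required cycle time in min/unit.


Formula: CT = Available Time / Number of Units
CT = 278 min / 419 units
CT = 0.66 min/unit

0.66 min/unit


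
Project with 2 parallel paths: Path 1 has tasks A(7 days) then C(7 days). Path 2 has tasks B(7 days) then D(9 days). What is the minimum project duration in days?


Path 1 = 7 + 7 = 14 days
Path 2 = 7 + 9 = 16 days
Duration = max(14, 16) = 16 days

16 days


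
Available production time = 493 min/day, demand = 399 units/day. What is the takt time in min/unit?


Formula: Takt Time = Available Production Time / Customer Demand
Takt = 493 min/day / 399 units/day
Takt = 1.24 min/unit

1.24 min/unit


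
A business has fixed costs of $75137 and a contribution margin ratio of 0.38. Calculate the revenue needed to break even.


Formula: BER = Fixed Costs / Contribution Margin Ratio
BER = $75137 / 0.38
BER = $197728.95 (to the nearest cent)

$197728.95


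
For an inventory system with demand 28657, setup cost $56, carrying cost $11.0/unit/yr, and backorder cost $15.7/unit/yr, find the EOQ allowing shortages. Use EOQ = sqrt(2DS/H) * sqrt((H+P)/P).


Formula: EOQ* = sqrt(2DS/H) * sqrt((H+P)/P)
Base EOQ = sqrt(2*28657*56/11.0) = 540.17 units
Correction = sqrt((11.0+15.7)/15.7) = 1.30408
EOQ* = 540.17 * 1.30408 = 704.4 units

704.4 units


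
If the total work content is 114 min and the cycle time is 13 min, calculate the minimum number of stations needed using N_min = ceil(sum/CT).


Formula: N_min = ceil(Sum of Task Times / Cycle Time)
N_min = ceil(114 min / 13 min) = ceil(8.7692)
N_min = 9 stations

9


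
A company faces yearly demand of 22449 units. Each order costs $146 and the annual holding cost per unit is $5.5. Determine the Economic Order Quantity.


Formula: EOQ = sqrt(2 * D * S / H)
Numerator: 2 * 22449 * 146 = 6555108
2DS/H = 6555108 / 5.5 = 1191837.8
EOQ = sqrt(1191837.8) = 1091.7 units

1091.7 units


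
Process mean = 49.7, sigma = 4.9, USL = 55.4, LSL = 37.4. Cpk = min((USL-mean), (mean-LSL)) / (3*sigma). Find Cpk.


Cpu = (55.4 - 49.7) / (3 * 4.9) = 0.39
Cpl = (49.7 - 37.4) / (3 * 4.9) = 0.84
Cpk = min(0.39, 0.84) = 0.39

0.39


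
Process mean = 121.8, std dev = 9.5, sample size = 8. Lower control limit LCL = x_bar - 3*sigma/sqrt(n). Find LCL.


LCL = 121.8 - 3 * 9.5 / sqrt(8)

111.72


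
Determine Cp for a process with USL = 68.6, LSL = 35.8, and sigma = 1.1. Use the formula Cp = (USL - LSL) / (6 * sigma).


Cp = (68.6 - 35.8) / (6 * 1.1)

4.97


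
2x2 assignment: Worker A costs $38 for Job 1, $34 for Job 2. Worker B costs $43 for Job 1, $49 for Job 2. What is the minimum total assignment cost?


Option 1: A->1 + B->2 = $38 + $49 = $87
Option 2: A->2 + B->1 = $34 + $43 = $77
Min cost = min($87, $77) = $77

$77


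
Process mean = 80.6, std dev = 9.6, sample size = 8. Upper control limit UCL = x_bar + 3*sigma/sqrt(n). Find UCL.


UCL = 80.6 + 3 * 9.6 / sqrt(8)

90.78


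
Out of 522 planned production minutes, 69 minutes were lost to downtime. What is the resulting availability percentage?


Formula: Availability = (Planned Time - Downtime) / Planned Time * 100
Uptime = 522 - 69 = 453 min
Availability = 453 / 522 * 100 = 86.8%

86.8%


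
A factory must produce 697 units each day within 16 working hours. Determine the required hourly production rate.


Formula: Production Rate = Daily Demand / Available Hours
Rate = 697 units/day / 16 hours/day
Rate = 43.6 units/hour

43.6 units/hour


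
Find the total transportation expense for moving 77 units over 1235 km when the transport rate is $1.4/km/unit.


TC = dist * cost * units = 1235 * 1.4 * 77 = $133133.00

$133133.00


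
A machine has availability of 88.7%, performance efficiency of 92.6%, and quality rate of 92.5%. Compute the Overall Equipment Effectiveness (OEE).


Formula: OEE = Availability * Performance * Quality / 10000
A * P = 88.7% * 92.6% / 100 = 82.14%
OEE = 82.14% * 92.5% / 100 = 76.0%

76.0%


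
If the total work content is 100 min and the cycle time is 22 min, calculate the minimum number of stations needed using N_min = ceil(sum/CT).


Formula: N_min = ceil(Sum of Task Times / Cycle Time)
N_min = ceil(100 min / 22 min) = ceil(4.5455)
N_min = 5 stations

5


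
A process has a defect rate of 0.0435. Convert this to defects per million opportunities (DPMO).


DPMO = defect_rate * 1000000 = 0.0435 * 1000000

43500


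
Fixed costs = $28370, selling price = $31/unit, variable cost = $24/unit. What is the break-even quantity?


Formula: BEQ = Fixed Costs / (Price - Variable Cost)
Contribution margin = $31 - $24 = $7/unit
BEQ = ceil($28370 / $7/unit) = ceil(4052.86) = 4053 units

4053 units


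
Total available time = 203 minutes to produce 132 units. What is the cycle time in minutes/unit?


Formula: CT = Available Time / Number of Units
CT = 203 min / 132 units
CT = 1.54 min/unit

1.54 min/unit


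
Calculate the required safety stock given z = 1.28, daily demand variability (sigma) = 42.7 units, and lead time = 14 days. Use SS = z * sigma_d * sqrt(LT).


Formula: SS = z * sigma_d * sqrt(LT)
sqrt(LT) = sqrt(14) = 3.7417
SS = 1.28 * 42.7 * 3.7417
SS = 204.5 units

204.5 units


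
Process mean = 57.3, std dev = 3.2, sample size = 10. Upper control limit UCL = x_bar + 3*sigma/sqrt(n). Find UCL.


UCL = 57.3 + 3 * 3.2 / sqrt(10)

60.34


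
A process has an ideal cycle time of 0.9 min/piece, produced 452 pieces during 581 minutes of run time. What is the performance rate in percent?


Formula: Performance = (Ideal CT * Total Count) / Run Time * 100
Ideal output time = 0.9 * 452 = 406.8 min
Performance = 406.8 / 581 * 100 = 70.0%

70.0%


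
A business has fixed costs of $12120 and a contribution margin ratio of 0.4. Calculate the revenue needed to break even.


Formula: BER = Fixed Costs / Contribution Margin Ratio
BER = $12120 / 0.4
BER = $30300.00 (to the nearest cent)

$30300.00


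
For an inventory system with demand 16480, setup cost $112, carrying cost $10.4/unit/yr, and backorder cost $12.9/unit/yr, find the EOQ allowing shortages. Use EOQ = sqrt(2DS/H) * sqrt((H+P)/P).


Formula: EOQ* = sqrt(2DS/H) * sqrt((H+P)/P)
Base EOQ = sqrt(2*16480*112/10.4) = 595.78 units
Correction = sqrt((10.4+12.9)/12.9) = 1.34395
EOQ* = 595.78 * 1.34395 = 800.7 units

800.7 units


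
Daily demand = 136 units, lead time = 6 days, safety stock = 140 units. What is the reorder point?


Formula: ROP = (Daily Demand * Lead Time) + Safety Stock
Demand during lead time = 136 * 6 = 816 units
ROP = 816 + 140 = 956 units

956 units


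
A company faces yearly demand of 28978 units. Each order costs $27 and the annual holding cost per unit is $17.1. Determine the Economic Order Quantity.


Formula: EOQ = sqrt(2 * D * S / H)
Numerator: 2 * 28978 * 27 = 1564812
2DS/H = 1564812 / 17.1 = 91509.5
EOQ = sqrt(91509.5) = 302.5 units

302.5 units


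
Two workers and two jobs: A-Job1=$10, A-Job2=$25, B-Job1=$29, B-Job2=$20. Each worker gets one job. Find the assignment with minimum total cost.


Option 1: A->1 + B->2 = $10 + $20 = $30
Option 2: A->2 + B->1 = $25 + $29 = $54
Min cost = min($30, $54) = $30

$30


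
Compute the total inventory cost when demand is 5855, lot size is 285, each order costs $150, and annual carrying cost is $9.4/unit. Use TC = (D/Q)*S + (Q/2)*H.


TC = 5855/285 * 150 + 285/2 * 9.4

$4421.08


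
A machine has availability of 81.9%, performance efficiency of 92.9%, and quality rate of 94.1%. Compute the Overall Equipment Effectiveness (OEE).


Formula: OEE = Availability * Performance * Quality / 10000
A * P = 81.9% * 92.9% / 100 = 76.09%
OEE = 76.09% * 94.1% / 100 = 71.6%

71.6%


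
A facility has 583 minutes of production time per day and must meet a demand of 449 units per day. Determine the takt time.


Formula: Takt Time = Available Production Time / Customer Demand
Takt = 583 min/day / 449 units/day
Takt = 1.3 min/unit

1.3 min/unit


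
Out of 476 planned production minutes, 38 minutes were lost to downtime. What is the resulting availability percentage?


Formula: Availability = (Planned Time - Downtime) / Planned Time * 100
Uptime = 476 - 38 = 438 min
Availability = 438 / 476 * 100 = 92.0%

92.0%


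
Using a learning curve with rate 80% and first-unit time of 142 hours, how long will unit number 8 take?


Formula: T_n = T_1 * (learning_rate)^(log2(n)) where learning_rate = rate/100
Doublings = log2(8) = 3
T_n = 142 * 0.8^3
T_n = 142 * 0.512 = 72.7 hours

72.7 hours


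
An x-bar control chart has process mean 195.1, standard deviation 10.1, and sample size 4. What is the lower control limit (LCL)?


LCL = 195.1 - 3 * 10.1 / sqrt(4)

179.95


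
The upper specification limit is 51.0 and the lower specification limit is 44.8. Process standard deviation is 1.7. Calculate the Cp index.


Cp = (51.0 - 44.8) / (6 * 1.7)

0.61


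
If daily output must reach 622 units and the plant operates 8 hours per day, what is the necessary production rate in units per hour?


Formula: Production Rate = Daily Demand / Available Hours
Rate = 622 units/day / 8 hours/day
Rate = 77.8 units/hour

77.8 units/hour


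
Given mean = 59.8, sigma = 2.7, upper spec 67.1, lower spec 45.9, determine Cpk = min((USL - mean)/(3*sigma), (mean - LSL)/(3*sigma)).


Cpu = (67.1 - 59.8) / (3 * 2.7) = 0.9
Cpl = (59.8 - 45.9) / (3 * 2.7) = 1.72
Cpk = min(0.9, 1.72) = 0.9

0.9


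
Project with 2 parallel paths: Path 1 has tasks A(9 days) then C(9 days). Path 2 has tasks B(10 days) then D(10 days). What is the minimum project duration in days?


Path 1 = 9 + 9 = 18 days
Path 2 = 10 + 10 = 20 days
Duration = max(18, 20) = 20 days

20 days


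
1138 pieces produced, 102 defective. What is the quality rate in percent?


Formula: Quality Rate = Good Pieces / Total Pieces * 100
Good pieces = 1138 - 102 = 1036
QR = 1036 / 1138 * 100 = 91.0%

91.0%


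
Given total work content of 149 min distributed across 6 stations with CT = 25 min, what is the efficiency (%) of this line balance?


Formula: Efficiency = Sum of Task Times / (N_stations * CT) * 100
Total station capacity = 6 stations * 25 min = 150 min
Efficiency = 149 / 150 * 100 = 99.3%

99.3%


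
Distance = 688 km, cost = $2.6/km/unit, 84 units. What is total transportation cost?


TC = dist * cost * units = 688 * 2.6 * 84 = $150259.20

$150259.20


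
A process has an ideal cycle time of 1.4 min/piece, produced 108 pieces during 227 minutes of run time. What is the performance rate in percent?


Formula: Performance = (Ideal CT * Total Count) / Run Time * 100
Ideal output time = 1.4 * 108 = 151.2 min
Performance = 151.2 / 227 * 100 = 66.6%

66.6%


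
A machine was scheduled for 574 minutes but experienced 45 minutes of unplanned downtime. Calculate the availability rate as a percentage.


Formula: Availability = (Planned Time - Downtime) / Planned Time * 100
Uptime = 574 - 45 = 529 min
Availability = 529 / 574 * 100 = 92.2%

92.2%


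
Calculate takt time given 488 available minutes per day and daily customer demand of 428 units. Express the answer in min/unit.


Formula: Takt Time = Available Production Time / Customer Demand
Takt = 488 min/day / 428 units/day
Takt = 1.14 min/unit

1.14 min/unit


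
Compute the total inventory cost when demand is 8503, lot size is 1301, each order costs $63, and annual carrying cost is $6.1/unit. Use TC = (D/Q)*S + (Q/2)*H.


TC = 8503/1301 * 63 + 1301/2 * 6.1

$4379.80
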